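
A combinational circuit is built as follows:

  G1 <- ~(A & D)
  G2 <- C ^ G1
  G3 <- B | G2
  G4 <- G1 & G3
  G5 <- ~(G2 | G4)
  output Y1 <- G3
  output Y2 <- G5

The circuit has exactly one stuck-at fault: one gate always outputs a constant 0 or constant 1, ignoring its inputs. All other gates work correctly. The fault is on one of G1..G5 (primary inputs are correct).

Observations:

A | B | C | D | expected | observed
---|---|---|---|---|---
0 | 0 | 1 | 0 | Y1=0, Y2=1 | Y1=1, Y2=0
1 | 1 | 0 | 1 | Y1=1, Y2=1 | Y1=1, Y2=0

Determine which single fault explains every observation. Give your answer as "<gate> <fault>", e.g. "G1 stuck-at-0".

Fault-free values for test 1 (A=0, B=0, C=1, D=0): G1=1, G2=0, G3=0, G4=0, G5=1, giving Y1=0, Y2=1. Observed Y1=1, Y2=0.
Test 1: faults giving observed Y1=1, Y2=0 are {G1 stuck-at-0, G2 stuck-at-1, G3 stuck-at-1}.
Test 2 (A=1, B=1, C=0, D=1): fault-free G1=0, G2=0, G3=1, G4=0, G5=1 → Y1=1, Y2=1; observed Y1=1, Y2=0. Eliminates G1 stuck-at-0, G3 stuck-at-1.
Only G2 stuck-at-1 is consistent with every test.

G2 stuck-at-1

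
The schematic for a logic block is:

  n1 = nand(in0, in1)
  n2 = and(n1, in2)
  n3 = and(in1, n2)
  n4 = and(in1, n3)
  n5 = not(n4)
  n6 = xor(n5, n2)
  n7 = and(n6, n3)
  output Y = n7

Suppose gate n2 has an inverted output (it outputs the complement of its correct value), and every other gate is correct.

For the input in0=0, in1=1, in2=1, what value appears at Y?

Propagate with n2 forced: n1=1, n2=0 [inverted output], n3=0, n4=0, n5=1, n6=1, n7=0.
So Y = 0. (Without the fault it would be 1.)

0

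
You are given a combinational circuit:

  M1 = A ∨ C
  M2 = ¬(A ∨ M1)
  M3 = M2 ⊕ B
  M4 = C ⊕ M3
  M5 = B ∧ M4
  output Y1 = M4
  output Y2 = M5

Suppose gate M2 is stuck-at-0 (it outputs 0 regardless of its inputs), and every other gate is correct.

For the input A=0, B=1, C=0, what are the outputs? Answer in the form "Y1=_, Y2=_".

Y1=1, Y2=1

Propagate with M2 forced: M1=0, M2=0 [stuck-at-0], M3=1, M4=1, M5=1.
So the outputs are Y1=1, Y2=1. (Without the fault they would be Y1=0, Y2=0.)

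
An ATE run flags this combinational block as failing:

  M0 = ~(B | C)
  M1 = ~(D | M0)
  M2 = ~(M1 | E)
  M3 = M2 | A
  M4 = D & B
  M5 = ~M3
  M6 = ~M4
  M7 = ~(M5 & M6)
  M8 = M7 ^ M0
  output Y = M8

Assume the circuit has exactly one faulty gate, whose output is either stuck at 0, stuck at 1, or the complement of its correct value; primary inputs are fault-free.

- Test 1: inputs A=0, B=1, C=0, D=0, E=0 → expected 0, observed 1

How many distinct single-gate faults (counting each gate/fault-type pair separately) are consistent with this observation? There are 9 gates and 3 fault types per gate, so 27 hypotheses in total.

16

Fault-free: M0=0, M1=1, M2=0, M3=0, M4=0, M5=1, M6=1, M7=0, M8=0 → 0. Observed 1.
  M0: none of the 3 fault types match ✗
  M1: stuck-at-0, inverted output ✓; others ✗
  M2: stuck-at-1, inverted output ✓; others ✗
  M3: stuck-at-1, inverted output ✓; others ✗
  M4: stuck-at-1, inverted output ✓; others ✗
  M5: stuck-at-0, inverted output ✓; others ✗
  M6: stuck-at-0, inverted output ✓; others ✗
  M7: stuck-at-1, inverted output ✓; others ✗
  M8: stuck-at-1, inverted output ✓; others ✗
Consistent faults: {M1 stuck-at-0, M1 inverted output, M2 stuck-at-1, M2 inverted output, M3 stuck-at-1, M3 inverted output, M4 stuck-at-1, M4 inverted output, M5 stuck-at-0, M5 inverted output, M6 stuck-at-0, M6 inverted output, M7 stuck-at-1, M7 inverted output, M8 stuck-at-1, M8 inverted output} — 16 in all.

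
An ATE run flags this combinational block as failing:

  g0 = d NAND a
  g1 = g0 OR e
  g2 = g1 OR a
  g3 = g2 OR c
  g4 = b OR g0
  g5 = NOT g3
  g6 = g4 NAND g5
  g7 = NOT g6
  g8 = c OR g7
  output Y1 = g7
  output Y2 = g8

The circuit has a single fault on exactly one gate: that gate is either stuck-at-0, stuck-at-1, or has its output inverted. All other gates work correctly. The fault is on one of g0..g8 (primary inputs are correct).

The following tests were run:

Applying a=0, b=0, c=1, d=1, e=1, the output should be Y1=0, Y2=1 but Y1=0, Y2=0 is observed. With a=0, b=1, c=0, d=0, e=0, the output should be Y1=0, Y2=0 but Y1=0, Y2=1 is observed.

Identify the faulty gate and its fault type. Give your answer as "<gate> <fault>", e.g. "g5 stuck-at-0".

Fault-free values for test 1 (a=0, b=0, c=1, d=1, e=1): g0=1, g1=1, g2=1, g3=1, g4=1, g5=0, g6=1, g7=0, g8=1, giving Y1=0, Y2=1. Observed Y1=0, Y2=0.
Test 1: faults giving observed Y1=0, Y2=0 are {g8 stuck-at-0, g8 inverted output}.
Test 2 (a=0, b=1, c=0, d=0, e=0): fault-free g0=1, g1=1, g2=1, g3=1, g4=1, g5=0, g6=1, g7=0, g8=0 → Y1=0, Y2=0; observed Y1=0, Y2=1. Eliminates g8 stuck-at-0.
Only g8 inverted output is consistent with every test.

g8 inverted output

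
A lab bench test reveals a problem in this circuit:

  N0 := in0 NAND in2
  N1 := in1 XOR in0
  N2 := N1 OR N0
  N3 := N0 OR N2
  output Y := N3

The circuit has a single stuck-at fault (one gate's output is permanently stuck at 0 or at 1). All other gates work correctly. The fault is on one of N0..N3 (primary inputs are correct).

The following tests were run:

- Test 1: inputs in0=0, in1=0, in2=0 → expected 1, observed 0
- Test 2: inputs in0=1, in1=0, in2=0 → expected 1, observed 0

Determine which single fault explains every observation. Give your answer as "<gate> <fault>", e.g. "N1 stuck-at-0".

N3 stuck-at-0

Fault-free values for test 1 (in0=0, in1=0, in2=0): N0=1, N1=0, N2=1, N3=1, giving Y=1. Observed 0.
Test 1: faults giving observed 0 are {N0 stuck-at-0, N3 stuck-at-0}.
Test 2 (in0=1, in1=0, in2=0): fault-free N0=1, N1=1, N2=1, N3=1 → 1; observed 0. Eliminates N0 stuck-at-0.
Only N3 stuck-at-0 is consistent with every test.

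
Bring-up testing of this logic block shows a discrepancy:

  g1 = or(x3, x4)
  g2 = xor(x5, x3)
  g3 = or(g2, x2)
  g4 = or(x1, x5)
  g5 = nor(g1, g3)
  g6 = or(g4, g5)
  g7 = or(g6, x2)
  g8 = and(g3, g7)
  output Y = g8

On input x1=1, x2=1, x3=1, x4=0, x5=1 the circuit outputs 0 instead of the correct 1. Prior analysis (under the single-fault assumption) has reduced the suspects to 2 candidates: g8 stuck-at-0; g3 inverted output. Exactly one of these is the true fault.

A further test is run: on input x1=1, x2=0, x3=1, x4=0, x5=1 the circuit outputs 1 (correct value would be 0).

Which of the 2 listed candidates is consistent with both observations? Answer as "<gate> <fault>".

Evaluate each candidate on input x1=1, x2=0, x3=1, x4=0, x5=1:
  g8 stuck-at-0: g1=1, g2=0, g3=0, g4=1, g5=0, g6=1, g7=1, g8=0 [stuck-at-0] → 0 — eliminated
  g3 inverted output: g1=1, g2=0, g3=1 [inverted output], g4=1, g5=0, g6=1, g7=1, g8=1 → 1 — matches
Only g3 inverted output reproduces the observed 1.

g3 inverted output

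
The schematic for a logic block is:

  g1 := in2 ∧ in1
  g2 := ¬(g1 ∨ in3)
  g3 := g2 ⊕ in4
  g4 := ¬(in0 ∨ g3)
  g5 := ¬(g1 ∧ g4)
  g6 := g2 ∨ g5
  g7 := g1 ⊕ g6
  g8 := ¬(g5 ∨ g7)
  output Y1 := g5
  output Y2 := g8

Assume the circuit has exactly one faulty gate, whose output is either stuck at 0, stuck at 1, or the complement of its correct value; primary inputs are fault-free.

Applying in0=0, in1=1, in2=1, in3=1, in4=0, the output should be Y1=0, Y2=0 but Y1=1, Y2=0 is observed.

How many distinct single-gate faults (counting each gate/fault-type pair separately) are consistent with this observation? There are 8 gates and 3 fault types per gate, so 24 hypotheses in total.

Fault-free: g1=1, g2=0, g3=0, g4=1, g5=0, g6=0, g7=1, g8=0 → Y1=0, Y2=0. Observed Y1=1, Y2=0.
  g1: stuck-at-0, inverted output ✓; others ✗
  g2: stuck-at-1, inverted output ✓; others ✗
  g3: stuck-at-1, inverted output ✓; others ✗
  g4: stuck-at-0, inverted output ✓; others ✗
  g5: stuck-at-1, inverted output ✓; others ✗
  g6: none of the 3 fault types match ✗
  g7: none of the 3 fault types match ✗
  g8: none of the 3 fault types match ✗
Consistent faults: {g1 stuck-at-0, g1 inverted output, g2 stuck-at-1, g2 inverted output, g3 stuck-at-1, g3 inverted output, g4 stuck-at-0, g4 inverted output, g5 stuck-at-1, g5 inverted output} — 10 in all.

10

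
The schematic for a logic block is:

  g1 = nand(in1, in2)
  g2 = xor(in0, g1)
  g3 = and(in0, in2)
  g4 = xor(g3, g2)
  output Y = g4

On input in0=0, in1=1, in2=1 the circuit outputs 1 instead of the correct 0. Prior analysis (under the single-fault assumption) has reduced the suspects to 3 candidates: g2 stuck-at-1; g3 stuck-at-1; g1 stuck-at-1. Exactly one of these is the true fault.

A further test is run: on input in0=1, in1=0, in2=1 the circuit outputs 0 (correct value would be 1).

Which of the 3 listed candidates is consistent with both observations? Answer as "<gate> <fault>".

Evaluate each candidate on input in0=1, in1=0, in2=1:
  g2 stuck-at-1: g1=1, g2=1 [stuck-at-1], g3=1, g4=0 → 0 — matches
  g3 stuck-at-1: g1=1, g2=0, g3=1 [stuck-at-1], g4=1 → 1 — eliminated
  g1 stuck-at-1: g1=1 [stuck-at-1], g2=0, g3=1, g4=1 → 1 — eliminated
Only g2 stuck-at-1 reproduces the observed 0.

g2 stuck-at-1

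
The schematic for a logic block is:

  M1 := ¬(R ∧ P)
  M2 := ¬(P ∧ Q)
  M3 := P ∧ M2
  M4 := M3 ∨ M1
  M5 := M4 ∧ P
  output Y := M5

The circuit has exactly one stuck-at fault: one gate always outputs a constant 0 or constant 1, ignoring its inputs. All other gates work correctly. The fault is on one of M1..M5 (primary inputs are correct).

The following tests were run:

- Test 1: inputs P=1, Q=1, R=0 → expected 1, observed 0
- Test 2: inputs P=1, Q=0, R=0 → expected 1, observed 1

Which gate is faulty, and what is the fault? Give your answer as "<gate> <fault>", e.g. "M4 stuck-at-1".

M1 stuck-at-0

Fault-free values for test 1 (P=1, Q=1, R=0): M1=1, M2=0, M3=0, M4=1, M5=1, giving Y=1. Observed 0.
Test 1: faults giving observed 0 are {M1 stuck-at-0, M4 stuck-at-0, M5 stuck-at-0}.
Test 2 (P=1, Q=0, R=0): fault-free M1=1, M2=1, M3=1, M4=1, M5=1 → 1; observed 1. Eliminates M4 stuck-at-0, M5 stuck-at-0.
Only M1 stuck-at-0 is consistent with every test.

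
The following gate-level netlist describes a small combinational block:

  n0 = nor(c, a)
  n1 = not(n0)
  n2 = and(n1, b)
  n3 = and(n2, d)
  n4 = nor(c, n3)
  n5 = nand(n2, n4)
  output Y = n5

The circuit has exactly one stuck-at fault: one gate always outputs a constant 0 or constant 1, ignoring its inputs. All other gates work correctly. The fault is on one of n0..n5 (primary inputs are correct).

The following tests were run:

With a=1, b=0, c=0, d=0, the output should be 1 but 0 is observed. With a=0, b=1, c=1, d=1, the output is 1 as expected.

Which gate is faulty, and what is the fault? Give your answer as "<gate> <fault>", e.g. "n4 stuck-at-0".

n2 stuck-at-1

Fault-free values for test 1 (a=1, b=0, c=0, d=0): n0=0, n1=1, n2=0, n3=0, n4=1, n5=1, giving Y=1. Observed 0.
Test 1: faults giving observed 0 are {n2 stuck-at-1, n5 stuck-at-0}.
Test 2 (a=0, b=1, c=1, d=1): fault-free n0=0, n1=1, n2=1, n3=1, n4=0, n5=1 → 1; observed 1. Eliminates n5 stuck-at-0.
Only n2 stuck-at-1 is consistent with every test.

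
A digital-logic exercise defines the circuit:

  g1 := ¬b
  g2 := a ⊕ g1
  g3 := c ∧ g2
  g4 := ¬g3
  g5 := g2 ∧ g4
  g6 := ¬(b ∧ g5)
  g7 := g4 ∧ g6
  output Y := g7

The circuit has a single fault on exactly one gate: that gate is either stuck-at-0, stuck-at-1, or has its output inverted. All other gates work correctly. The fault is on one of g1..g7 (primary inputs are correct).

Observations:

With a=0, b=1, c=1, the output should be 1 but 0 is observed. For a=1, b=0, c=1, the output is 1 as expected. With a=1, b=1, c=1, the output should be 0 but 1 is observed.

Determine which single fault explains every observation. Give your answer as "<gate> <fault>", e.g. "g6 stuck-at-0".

g1 stuck-at-1

Fault-free values for test 1 (a=0, b=1, c=1): g1=0, g2=0, g3=0, g4=1, g5=0, g6=1, g7=1, giving Y=1. Observed 0.
Test 1: faults giving observed 0 are {g1 stuck-at-1, g1 inverted output, g2 stuck-at-1, g2 inverted output, g3 stuck-at-1, g3 inverted output, g4 stuck-at-0, g4 inverted output, g5 stuck-at-1, g5 inverted output, g6 stuck-at-0, g6 inverted output, g7 stuck-at-0, g7 inverted output}.
Test 2 (a=1, b=0, c=1): fault-free g1=1, g2=0, g3=0, g4=1, g5=0, g6=1, g7=1 → 1; observed 1. Eliminates g1 inverted output, g2 stuck-at-1, g2 inverted output, g3 stuck-at-1, g3 inverted output, g4 stuck-at-0, g4 inverted output, g6 stuck-at-0, g6 inverted output, g7 stuck-at-0, g7 inverted output.
Test 3 (a=1, b=1, c=1): fault-free g1=0, g2=1, g3=1, g4=0, g5=0, g6=1, g7=0 → 0; observed 1. Eliminates g5 stuck-at-1, g5 inverted output.
Only g1 stuck-at-1 is consistent with every test.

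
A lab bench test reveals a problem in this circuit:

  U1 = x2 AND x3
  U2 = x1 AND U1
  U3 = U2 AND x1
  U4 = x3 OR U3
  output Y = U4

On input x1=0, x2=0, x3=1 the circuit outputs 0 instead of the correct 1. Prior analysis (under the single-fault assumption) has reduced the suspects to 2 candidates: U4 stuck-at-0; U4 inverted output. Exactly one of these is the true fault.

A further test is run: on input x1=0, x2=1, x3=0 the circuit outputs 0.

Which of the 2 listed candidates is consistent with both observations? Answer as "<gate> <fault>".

U4 stuck-at-0

Evaluate each candidate on input x1=0, x2=1, x3=0:
  U4 stuck-at-0: U1=0, U2=0, U3=0, U4=0 [stuck-at-0] → 0 — matches
  U4 inverted output: U1=0, U2=0, U3=0, U4=1 [inverted output] → 1 — eliminated
Only U4 stuck-at-0 reproduces the observed 0.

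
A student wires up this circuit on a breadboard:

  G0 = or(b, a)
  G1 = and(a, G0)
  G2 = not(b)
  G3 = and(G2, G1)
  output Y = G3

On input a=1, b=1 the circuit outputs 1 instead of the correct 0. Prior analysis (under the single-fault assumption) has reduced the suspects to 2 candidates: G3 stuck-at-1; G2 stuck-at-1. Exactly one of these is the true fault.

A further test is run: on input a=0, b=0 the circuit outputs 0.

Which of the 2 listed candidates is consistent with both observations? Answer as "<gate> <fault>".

Evaluate each candidate on input a=0, b=0:
  G3 stuck-at-1: G0=0, G1=0, G2=1, G3=1 [stuck-at-1] → 1 — eliminated
  G2 stuck-at-1: G0=0, G1=0, G2=1 [stuck-at-1], G3=0 → 0 — matches
Only G2 stuck-at-1 reproduces the observed 0.

G2 stuck-at-1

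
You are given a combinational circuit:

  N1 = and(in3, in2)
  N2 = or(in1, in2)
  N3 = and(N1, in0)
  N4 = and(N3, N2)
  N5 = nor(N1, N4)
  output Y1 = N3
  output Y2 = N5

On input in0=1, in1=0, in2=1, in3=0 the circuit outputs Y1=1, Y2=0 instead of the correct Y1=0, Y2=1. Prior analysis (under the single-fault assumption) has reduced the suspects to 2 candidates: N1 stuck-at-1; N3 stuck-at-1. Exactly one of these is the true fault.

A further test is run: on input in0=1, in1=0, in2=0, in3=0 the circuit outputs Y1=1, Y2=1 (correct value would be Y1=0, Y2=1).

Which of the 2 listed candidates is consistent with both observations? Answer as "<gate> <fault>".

Evaluate each candidate on input in0=1, in1=0, in2=0, in3=0:
  N1 stuck-at-1: N1=1 [stuck-at-1], N2=0, N3=1, N4=0, N5=0 → Y1=1, Y2=0 — eliminated
  N3 stuck-at-1: N1=0, N2=0, N3=1 [stuck-at-1], N4=0, N5=1 → Y1=1, Y2=1 — matches
Only N3 stuck-at-1 reproduces the observed Y1=1, Y2=1.

N3 stuck-at-1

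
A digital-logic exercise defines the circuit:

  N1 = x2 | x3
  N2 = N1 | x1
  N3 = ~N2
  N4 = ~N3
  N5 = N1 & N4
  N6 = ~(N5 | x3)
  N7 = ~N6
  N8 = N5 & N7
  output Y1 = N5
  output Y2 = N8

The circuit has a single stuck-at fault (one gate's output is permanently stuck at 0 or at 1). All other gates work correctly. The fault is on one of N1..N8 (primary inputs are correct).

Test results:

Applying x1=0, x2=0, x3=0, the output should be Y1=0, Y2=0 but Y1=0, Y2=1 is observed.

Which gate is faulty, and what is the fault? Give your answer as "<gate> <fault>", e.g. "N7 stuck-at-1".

N8 stuck-at-1

Fault-free values for test 1 (x1=0, x2=0, x3=0): N1=0, N2=0, N3=1, N4=0, N5=0, N6=1, N7=0, N8=0, giving Y1=0, Y2=0. Observed Y1=0, Y2=1.
Test 1: faults giving observed Y1=0, Y2=1 are {N8 stuck-at-1}.
Only N8 stuck-at-1 is consistent with every test.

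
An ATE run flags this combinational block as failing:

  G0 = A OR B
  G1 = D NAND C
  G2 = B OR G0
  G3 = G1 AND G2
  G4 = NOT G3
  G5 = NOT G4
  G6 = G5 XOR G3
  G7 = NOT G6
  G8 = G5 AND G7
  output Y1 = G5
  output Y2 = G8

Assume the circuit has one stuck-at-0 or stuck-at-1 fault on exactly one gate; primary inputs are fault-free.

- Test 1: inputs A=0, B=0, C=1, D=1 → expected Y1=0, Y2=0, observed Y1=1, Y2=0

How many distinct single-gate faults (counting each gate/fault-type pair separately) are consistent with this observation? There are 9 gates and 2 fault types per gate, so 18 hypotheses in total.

2

Fault-free: G0=0, G1=0, G2=0, G3=0, G4=1, G5=0, G6=0, G7=1, G8=0 → Y1=0, Y2=0. Observed Y1=1, Y2=0.
  G0: none of the 2 fault types match ✗
  G1: none of the 2 fault types match ✗
  G2: none of the 2 fault types match ✗
  G3: none of the 2 fault types match ✗
  G4: stuck-at-0 ✓; others ✗
  G5: stuck-at-1 ✓; others ✗
  G6: none of the 2 fault types match ✗
  G7: none of the 2 fault types match ✗
  G8: none of the 2 fault types match ✗
Consistent faults: {G4 stuck-at-0, G5 stuck-at-1} — 2 in all.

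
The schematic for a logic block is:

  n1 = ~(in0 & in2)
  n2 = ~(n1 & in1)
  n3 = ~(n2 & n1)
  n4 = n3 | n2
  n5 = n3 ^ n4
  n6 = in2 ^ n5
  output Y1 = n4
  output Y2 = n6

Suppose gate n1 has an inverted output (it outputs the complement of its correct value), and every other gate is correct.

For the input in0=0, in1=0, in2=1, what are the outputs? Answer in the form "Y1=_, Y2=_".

Propagate with n1 forced: n1=0 [inverted output], n2=1, n3=1, n4=1, n5=0, n6=1.
So the outputs are Y1=1, Y2=1. (Without the fault they would be Y1=1, Y2=0.)

Y1=1, Y2=1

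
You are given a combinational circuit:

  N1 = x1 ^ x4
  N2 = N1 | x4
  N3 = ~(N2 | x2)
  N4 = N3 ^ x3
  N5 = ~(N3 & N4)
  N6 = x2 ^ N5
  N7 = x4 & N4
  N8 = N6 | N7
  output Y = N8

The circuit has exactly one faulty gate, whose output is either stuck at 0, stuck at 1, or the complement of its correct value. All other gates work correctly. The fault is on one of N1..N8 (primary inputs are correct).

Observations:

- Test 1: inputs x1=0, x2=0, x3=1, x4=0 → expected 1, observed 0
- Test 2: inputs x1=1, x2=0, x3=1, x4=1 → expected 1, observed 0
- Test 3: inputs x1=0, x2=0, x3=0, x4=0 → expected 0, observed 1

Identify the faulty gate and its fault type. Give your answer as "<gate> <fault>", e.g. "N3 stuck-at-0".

N8 inverted output

Fault-free values for test 1 (x1=0, x2=0, x3=1, x4=0): N1=0, N2=0, N3=1, N4=0, N5=1, N6=1, N7=0, N8=1, giving Y=1. Observed 0.
Test 1: faults giving observed 0 are {N4 stuck-at-1, N4 inverted output, N5 stuck-at-0, N5 inverted output, N6 stuck-at-0, N6 inverted output, N8 stuck-at-0, N8 inverted output}.
Test 2 (x1=1, x2=0, x3=1, x4=1): fault-free N1=0, N2=1, N3=0, N4=1, N5=1, N6=1, N7=1, N8=1 → 1; observed 0. Eliminates N4 stuck-at-1, N4 inverted output, N5 stuck-at-0, N5 inverted output, N6 stuck-at-0, N6 inverted output.
Test 3 (x1=0, x2=0, x3=0, x4=0): fault-free N1=0, N2=0, N3=1, N4=1, N5=0, N6=0, N7=0, N8=0 → 0; observed 1. Eliminates N8 stuck-at-0.
Only N8 inverted output is consistent with every test.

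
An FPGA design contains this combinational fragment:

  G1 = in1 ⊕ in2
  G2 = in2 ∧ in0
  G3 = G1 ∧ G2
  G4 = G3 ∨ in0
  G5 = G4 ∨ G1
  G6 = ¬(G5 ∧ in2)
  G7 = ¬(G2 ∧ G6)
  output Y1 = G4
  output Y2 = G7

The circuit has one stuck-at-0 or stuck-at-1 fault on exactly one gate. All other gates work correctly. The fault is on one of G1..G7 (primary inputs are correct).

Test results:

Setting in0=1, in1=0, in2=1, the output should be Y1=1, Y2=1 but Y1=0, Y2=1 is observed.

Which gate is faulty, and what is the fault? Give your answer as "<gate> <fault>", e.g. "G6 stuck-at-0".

Fault-free values for test 1 (in0=1, in1=0, in2=1): G1=1, G2=1, G3=1, G4=1, G5=1, G6=0, G7=1, giving Y1=1, Y2=1. Observed Y1=0, Y2=1.
Test 1: faults giving observed Y1=0, Y2=1 are {G4 stuck-at-0}.
Only G4 stuck-at-0 is consistent with every test.

G4 stuck-at-0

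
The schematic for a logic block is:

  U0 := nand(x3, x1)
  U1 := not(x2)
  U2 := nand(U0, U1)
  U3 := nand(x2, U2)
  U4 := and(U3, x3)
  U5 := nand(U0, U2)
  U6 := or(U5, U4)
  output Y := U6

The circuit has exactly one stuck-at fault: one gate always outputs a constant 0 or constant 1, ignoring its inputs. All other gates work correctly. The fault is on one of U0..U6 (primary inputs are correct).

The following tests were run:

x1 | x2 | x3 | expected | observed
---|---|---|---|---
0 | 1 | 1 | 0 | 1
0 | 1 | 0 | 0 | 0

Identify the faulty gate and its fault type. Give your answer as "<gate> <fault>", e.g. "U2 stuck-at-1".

U3 stuck-at-1

Fault-free values for test 1 (x1=0, x2=1, x3=1): U0=1, U1=0, U2=1, U3=0, U4=0, U5=0, U6=0, giving Y=0. Observed 1.
Test 1: faults giving observed 1 are {U0 stuck-at-0, U1 stuck-at-1, U2 stuck-at-0, U3 stuck-at-1, U4 stuck-at-1, U5 stuck-at-1, U6 stuck-at-1}.
Test 2 (x1=0, x2=1, x3=0): fault-free U0=1, U1=0, U2=1, U3=0, U4=0, U5=0, U6=0 → 0; observed 0. Eliminates U0 stuck-at-0, U1 stuck-at-1, U2 stuck-at-0, U4 stuck-at-1, U5 stuck-at-1, U6 stuck-at-1.
Only U3 stuck-at-1 is consistent with every test.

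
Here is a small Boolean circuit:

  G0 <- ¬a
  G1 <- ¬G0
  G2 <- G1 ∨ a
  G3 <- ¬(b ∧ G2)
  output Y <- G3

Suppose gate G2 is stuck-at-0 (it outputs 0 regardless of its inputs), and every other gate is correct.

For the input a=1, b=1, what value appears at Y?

1

Propagate with G2 forced: G0=0, G1=1, G2=0 [stuck-at-0], G3=1.
So Y = 1. (Without the fault it would be 0.)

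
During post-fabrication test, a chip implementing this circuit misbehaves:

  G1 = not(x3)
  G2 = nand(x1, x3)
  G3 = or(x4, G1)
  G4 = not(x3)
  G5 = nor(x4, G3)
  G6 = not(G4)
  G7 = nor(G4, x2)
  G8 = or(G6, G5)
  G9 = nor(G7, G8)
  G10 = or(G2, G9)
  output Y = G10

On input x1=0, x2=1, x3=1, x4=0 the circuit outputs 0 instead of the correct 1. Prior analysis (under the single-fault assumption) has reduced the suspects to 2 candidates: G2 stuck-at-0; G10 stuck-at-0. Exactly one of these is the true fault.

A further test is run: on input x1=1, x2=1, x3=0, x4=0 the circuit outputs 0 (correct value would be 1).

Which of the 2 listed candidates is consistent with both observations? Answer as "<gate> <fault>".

Evaluate each candidate on input x1=1, x2=1, x3=0, x4=0:
  G2 stuck-at-0: G1=1, G2=0 [stuck-at-0], G3=1, G4=1, G5=0, G6=0, G7=0, G8=0, G9=1, G10=1 → 1 — eliminated
  G10 stuck-at-0: G1=1, G2=1, G3=1, G4=1, G5=0, G6=0, G7=0, G8=0, G9=1, G10=0 [stuck-at-0] → 0 — matches
Only G10 stuck-at-0 reproduces the observed 0.

G10 stuck-at-0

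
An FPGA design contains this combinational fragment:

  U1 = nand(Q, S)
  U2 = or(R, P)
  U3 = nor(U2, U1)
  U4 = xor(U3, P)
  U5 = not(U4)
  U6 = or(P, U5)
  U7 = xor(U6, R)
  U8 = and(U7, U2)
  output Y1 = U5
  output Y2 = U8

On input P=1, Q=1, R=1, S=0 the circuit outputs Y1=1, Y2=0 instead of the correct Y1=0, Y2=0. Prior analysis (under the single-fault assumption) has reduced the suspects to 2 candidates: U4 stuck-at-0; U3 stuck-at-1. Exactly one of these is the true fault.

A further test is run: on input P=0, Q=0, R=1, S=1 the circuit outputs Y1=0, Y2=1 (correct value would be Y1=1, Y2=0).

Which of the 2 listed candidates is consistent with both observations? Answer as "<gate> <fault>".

U3 stuck-at-1

Evaluate each candidate on input P=0, Q=0, R=1, S=1:
  U4 stuck-at-0: U1=1, U2=1, U3=0, U4=0 [stuck-at-0], U5=1, U6=1, U7=0, U8=0 → Y1=1, Y2=0 — eliminated
  U3 stuck-at-1: U1=1, U2=1, U3=1 [stuck-at-1], U4=1, U5=0, U6=0, U7=1, U8=1 → Y1=0, Y2=1 — matches
Only U3 stuck-at-1 reproduces the observed Y1=0, Y2=1.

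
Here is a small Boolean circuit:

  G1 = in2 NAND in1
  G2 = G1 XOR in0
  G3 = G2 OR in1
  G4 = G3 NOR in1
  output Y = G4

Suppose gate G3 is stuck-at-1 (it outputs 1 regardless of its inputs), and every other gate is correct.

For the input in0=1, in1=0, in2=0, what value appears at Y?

0

Propagate with G3 forced: G1=1, G2=0, G3=1 [stuck-at-1], G4=0.
So Y = 0. (Without the fault it would be 1.)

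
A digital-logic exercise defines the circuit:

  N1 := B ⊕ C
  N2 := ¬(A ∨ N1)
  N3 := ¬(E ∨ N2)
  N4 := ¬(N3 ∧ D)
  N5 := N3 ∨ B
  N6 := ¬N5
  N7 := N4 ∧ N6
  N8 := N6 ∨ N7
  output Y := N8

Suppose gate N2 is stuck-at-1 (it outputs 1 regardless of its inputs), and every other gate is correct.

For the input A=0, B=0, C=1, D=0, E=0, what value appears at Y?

1

Propagate with N2 forced: N1=1, N2=1 [stuck-at-1], N3=0, N4=1, N5=0, N6=1, N7=1, N8=1.
So Y = 1. (Without the fault it would be 0.)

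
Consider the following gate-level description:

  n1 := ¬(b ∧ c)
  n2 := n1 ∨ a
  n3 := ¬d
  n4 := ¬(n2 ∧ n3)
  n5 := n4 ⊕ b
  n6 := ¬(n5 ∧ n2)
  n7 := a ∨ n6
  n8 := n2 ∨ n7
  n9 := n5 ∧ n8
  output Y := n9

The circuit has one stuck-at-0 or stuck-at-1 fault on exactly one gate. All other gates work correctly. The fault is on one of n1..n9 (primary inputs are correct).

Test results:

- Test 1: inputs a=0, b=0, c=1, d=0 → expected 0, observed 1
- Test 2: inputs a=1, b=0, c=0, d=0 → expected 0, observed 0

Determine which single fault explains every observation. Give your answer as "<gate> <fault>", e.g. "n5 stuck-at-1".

n1 stuck-at-0

Fault-free values for test 1 (a=0, b=0, c=1, d=0): n1=1, n2=1, n3=1, n4=0, n5=0, n6=1, n7=1, n8=1, n9=0, giving Y=0. Observed 1.
Test 1: faults giving observed 1 are {n1 stuck-at-0, n2 stuck-at-0, n3 stuck-at-0, n4 stuck-at-1, n5 stuck-at-1, n9 stuck-at-1}.
Test 2 (a=1, b=0, c=0, d=0): fault-free n1=1, n2=1, n3=1, n4=0, n5=0, n6=1, n7=1, n8=1, n9=0 → 0; observed 0. Eliminates n2 stuck-at-0, n3 stuck-at-0, n4 stuck-at-1, n5 stuck-at-1, n9 stuck-at-1.
Only n1 stuck-at-0 is consistent with every test.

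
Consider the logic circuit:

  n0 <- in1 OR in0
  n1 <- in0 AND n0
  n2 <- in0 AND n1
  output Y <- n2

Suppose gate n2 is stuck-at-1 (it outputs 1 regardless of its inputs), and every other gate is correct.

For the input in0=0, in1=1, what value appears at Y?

Propagate with n2 forced: n0=1, n1=0, n2=1 [stuck-at-1].
So Y = 1. (Without the fault it would be 0.)

1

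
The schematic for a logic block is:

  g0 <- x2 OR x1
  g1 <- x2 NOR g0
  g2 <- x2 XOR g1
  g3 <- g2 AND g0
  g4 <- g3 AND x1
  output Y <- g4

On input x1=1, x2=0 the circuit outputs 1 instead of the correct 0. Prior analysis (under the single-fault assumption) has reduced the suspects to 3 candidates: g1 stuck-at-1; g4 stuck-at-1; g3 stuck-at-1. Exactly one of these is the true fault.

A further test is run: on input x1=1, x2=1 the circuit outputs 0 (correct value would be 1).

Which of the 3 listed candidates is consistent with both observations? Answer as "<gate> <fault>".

Evaluate each candidate on input x1=1, x2=1:
  g1 stuck-at-1: g0=1, g1=1 [stuck-at-1], g2=0, g3=0, g4=0 → 0 — matches
  g4 stuck-at-1: g0=1, g1=0, g2=1, g3=1, g4=1 [stuck-at-1] → 1 — eliminated
  g3 stuck-at-1: g0=1, g1=0, g2=1, g3=1 [stuck-at-1], g4=1 → 1 — eliminated
Only g1 stuck-at-1 reproduces the observed 0.

g1 stuck-at-1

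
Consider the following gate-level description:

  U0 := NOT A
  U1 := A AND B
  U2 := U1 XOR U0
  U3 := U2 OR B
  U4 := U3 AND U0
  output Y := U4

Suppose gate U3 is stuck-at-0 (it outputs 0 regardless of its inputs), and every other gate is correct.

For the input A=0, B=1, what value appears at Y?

Propagate with U3 forced: U0=1, U1=0, U2=1, U3=0 [stuck-at-0], U4=0.
So Y = 0. (Without the fault it would be 1.)

0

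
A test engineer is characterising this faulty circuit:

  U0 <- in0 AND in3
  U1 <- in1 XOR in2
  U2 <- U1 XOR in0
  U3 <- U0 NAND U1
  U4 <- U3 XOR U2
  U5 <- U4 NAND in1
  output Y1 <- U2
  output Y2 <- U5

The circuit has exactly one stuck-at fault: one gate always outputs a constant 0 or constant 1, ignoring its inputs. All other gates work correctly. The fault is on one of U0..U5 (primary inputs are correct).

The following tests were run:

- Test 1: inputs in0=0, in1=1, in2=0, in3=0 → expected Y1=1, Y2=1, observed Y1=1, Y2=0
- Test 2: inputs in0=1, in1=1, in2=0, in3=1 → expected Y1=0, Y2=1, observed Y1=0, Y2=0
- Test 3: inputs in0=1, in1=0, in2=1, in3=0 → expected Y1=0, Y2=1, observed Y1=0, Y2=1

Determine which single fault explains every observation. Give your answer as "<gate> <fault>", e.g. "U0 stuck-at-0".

U4 stuck-at-1

Fault-free values for test 1 (in0=0, in1=1, in2=0, in3=0): U0=0, U1=1, U2=1, U3=1, U4=0, U5=1, giving Y1=1, Y2=1. Observed Y1=1, Y2=0.
Test 1: faults giving observed Y1=1, Y2=0 are {U0 stuck-at-1, U3 stuck-at-0, U4 stuck-at-1, U5 stuck-at-0}.
Test 2 (in0=1, in1=1, in2=0, in3=1): fault-free U0=1, U1=1, U2=0, U3=0, U4=0, U5=1 → Y1=0, Y2=1; observed Y1=0, Y2=0. Eliminates U0 stuck-at-1, U3 stuck-at-0.
Test 3 (in0=1, in1=0, in2=1, in3=0): fault-free U0=0, U1=1, U2=0, U3=1, U4=1, U5=1 → Y1=0, Y2=1; observed Y1=0, Y2=1. Eliminates U5 stuck-at-0.
Only U4 stuck-at-1 is consistent with every test.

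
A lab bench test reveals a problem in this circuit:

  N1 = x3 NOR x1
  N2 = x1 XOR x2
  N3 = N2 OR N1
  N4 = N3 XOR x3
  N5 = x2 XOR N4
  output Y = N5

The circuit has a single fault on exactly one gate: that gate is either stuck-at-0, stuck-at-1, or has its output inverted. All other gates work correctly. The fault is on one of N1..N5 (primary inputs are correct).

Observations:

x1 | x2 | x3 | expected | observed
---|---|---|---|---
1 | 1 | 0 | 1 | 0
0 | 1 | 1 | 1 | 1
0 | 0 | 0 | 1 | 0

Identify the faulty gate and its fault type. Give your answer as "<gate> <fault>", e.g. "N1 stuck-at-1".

Fault-free values for test 1 (x1=1, x2=1, x3=0): N1=0, N2=0, N3=0, N4=0, N5=1, giving Y=1. Observed 0.
Test 1: faults giving observed 0 are {N1 stuck-at-1, N1 inverted output, N2 stuck-at-1, N2 inverted output, N3 stuck-at-1, N3 inverted output, N4 stuck-at-1, N4 inverted output, N5 stuck-at-0, N5 inverted output}.
Test 2 (x1=0, x2=1, x3=1): fault-free N1=0, N2=1, N3=1, N4=0, N5=1 → 1; observed 1. Eliminates N2 inverted output, N3 inverted output, N4 stuck-at-1, N4 inverted output, N5 stuck-at-0, N5 inverted output.
Test 3 (x1=0, x2=0, x3=0): fault-free N1=1, N2=0, N3=1, N4=1, N5=1 → 1; observed 0. Eliminates N1 stuck-at-1, N2 stuck-at-1, N3 stuck-at-1.
Only N1 inverted output is consistent with every test.

N1 inverted output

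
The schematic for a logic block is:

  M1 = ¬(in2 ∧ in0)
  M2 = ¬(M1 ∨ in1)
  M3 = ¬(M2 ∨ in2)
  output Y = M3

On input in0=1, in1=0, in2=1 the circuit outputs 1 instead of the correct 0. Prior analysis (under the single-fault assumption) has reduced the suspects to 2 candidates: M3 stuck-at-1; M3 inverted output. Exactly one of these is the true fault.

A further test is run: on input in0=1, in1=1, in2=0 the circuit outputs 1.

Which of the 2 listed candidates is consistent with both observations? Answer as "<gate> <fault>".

Evaluate each candidate on input in0=1, in1=1, in2=0:
  M3 stuck-at-1: M1=1, M2=0, M3=1 [stuck-at-1] → 1 — matches
  M3 inverted output: M1=1, M2=0, M3=0 [inverted output] → 0 — eliminated
Only M3 stuck-at-1 reproduces the observed 1.

M3 stuck-at-1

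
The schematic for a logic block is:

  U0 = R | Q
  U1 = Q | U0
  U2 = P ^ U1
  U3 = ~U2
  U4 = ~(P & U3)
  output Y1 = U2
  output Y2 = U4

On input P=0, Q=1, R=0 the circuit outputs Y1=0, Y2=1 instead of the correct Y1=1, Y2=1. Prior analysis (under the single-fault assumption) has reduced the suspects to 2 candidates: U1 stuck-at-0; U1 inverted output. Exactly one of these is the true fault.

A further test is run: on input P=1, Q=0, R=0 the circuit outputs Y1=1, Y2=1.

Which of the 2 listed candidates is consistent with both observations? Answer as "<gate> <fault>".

Evaluate each candidate on input P=1, Q=0, R=0:
  U1 stuck-at-0: U0=0, U1=0 [stuck-at-0], U2=1, U3=0, U4=1 → Y1=1, Y2=1 — matches
  U1 inverted output: U0=0, U1=1 [inverted output], U2=0, U3=1, U4=0 → Y1=0, Y2=0 — eliminated
Only U1 stuck-at-0 reproduces the observed Y1=1, Y2=1.

U1 stuck-at-0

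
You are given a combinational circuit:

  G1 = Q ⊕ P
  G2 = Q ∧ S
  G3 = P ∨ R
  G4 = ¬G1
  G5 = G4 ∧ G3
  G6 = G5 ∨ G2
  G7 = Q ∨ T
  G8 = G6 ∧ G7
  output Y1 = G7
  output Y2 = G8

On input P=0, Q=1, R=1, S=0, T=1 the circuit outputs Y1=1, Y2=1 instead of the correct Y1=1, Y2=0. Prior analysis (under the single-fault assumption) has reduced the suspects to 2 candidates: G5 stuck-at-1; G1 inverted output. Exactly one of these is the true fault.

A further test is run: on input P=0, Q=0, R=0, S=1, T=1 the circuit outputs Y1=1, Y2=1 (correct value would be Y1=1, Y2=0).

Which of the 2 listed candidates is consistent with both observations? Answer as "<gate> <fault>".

G5 stuck-at-1

Evaluate each candidate on input P=0, Q=0, R=0, S=1, T=1:
  G5 stuck-at-1: G1=0, G2=0, G3=0, G4=1, G5=1 [stuck-at-1], G6=1, G7=1, G8=1 → Y1=1, Y2=1 — matches
  G1 inverted output: G1=1 [inverted output], G2=0, G3=0, G4=0, G5=0, G6=0, G7=1, G8=0 → Y1=1, Y2=0 — eliminated
Only G5 stuck-at-1 reproduces the observed Y1=1, Y2=1.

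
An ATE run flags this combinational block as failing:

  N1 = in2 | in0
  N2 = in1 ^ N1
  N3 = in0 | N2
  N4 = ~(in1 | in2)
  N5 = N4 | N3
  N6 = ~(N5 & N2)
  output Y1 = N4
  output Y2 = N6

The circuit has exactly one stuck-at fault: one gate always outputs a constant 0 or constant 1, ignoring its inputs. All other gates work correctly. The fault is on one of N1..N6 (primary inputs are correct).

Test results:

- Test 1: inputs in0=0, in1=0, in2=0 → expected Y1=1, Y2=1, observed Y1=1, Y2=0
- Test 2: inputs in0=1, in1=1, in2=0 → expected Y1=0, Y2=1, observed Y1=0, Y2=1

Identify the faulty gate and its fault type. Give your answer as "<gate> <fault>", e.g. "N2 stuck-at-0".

Fault-free values for test 1 (in0=0, in1=0, in2=0): N1=0, N2=0, N3=0, N4=1, N5=1, N6=1, giving Y1=1, Y2=1. Observed Y1=1, Y2=0.
Test 1: faults giving observed Y1=1, Y2=0 are {N1 stuck-at-1, N2 stuck-at-1, N6 stuck-at-0}.
Test 2 (in0=1, in1=1, in2=0): fault-free N1=1, N2=0, N3=1, N4=0, N5=1, N6=1 → Y1=0, Y2=1; observed Y1=0, Y2=1. Eliminates N2 stuck-at-1, N6 stuck-at-0.
Only N1 stuck-at-1 is consistent with every test.

N1 stuck-at-1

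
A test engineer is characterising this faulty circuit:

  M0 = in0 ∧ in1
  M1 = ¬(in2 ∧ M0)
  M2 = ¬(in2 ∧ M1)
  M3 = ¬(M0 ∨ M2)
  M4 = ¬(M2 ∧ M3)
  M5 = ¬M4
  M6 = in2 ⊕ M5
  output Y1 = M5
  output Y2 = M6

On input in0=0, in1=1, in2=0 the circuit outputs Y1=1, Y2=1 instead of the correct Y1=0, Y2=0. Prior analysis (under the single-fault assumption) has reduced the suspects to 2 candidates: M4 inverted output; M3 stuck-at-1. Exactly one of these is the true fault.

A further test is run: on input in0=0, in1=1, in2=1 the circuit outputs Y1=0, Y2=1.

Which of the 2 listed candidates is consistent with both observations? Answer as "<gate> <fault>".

Evaluate each candidate on input in0=0, in1=1, in2=1:
  M4 inverted output: M0=0, M1=1, M2=0, M3=1, M4=0 [inverted output], M5=1, M6=0 → Y1=1, Y2=0 — eliminated
  M3 stuck-at-1: M0=0, M1=1, M2=0, M3=1 [stuck-at-1], M4=1, M5=0, M6=1 → Y1=0, Y2=1 — matches
Only M3 stuck-at-1 reproduces the observed Y1=0, Y2=1.

M3 stuck-at-1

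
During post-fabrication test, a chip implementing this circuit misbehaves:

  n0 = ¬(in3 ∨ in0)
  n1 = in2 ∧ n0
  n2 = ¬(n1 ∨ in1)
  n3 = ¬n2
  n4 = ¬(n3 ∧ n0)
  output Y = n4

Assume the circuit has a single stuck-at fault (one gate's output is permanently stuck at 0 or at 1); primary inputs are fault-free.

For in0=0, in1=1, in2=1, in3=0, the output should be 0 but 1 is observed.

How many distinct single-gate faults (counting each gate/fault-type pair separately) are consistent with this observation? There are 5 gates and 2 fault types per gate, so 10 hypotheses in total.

Fault-free: n0=1, n1=1, n2=0, n3=1, n4=0 → 0. Observed 1.
  n0 stuck-at-0: output 1 ✓
  n0 stuck-at-1: output 0 ✗
  n1 stuck-at-0: output 0 ✗
  n1 stuck-at-1: output 0 ✗
  n2 stuck-at-0: output 0 ✗
  n2 stuck-at-1: output 1 ✓
  n3 stuck-at-0: output 1 ✓
  n3 stuck-at-1: output 0 ✗
  n4 stuck-at-0: output 0 ✗
  n4 stuck-at-1: output 1 ✓
Consistent faults: {n0 stuck-at-0, n2 stuck-at-1, n3 stuck-at-0, n4 stuck-at-1} — 4 in all.

4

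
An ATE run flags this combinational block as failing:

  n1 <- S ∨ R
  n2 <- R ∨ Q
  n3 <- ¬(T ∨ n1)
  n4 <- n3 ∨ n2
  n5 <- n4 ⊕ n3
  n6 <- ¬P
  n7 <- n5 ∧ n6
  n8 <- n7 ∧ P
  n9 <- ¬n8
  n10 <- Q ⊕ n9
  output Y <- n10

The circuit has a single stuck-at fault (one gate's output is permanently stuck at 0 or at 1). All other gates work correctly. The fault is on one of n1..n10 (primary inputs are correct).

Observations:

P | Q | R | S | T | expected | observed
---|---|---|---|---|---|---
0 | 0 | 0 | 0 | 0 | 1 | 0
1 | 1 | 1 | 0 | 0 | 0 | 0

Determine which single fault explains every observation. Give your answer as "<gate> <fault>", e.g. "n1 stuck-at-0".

Fault-free values for test 1 (P=0, Q=0, R=0, S=0, T=0): n1=0, n2=0, n3=1, n4=1, n5=0, n6=1, n7=0, n8=0, n9=1, n10=1, giving Y=1. Observed 0.
Test 1: faults giving observed 0 are {n8 stuck-at-1, n9 stuck-at-0, n10 stuck-at-0}.
Test 2 (P=1, Q=1, R=1, S=0, T=0): fault-free n1=1, n2=1, n3=0, n4=1, n5=1, n6=0, n7=0, n8=0, n9=1, n10=0 → 0; observed 0. Eliminates n8 stuck-at-1, n9 stuck-at-0.
Only n10 stuck-at-0 is consistent with every test.

n10 stuck-at-0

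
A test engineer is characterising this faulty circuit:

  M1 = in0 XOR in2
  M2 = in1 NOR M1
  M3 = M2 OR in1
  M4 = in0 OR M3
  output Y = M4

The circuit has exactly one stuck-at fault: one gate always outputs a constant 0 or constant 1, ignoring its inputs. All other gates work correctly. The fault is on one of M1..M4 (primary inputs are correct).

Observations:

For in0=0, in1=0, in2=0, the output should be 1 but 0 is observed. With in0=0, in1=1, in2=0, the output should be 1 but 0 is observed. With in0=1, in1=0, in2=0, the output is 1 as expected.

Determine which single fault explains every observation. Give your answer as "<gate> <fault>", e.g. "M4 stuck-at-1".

M3 stuck-at-0

Fault-free values for test 1 (in0=0, in1=0, in2=0): M1=0, M2=1, M3=1, M4=1, giving Y=1. Observed 0.
Test 1: faults giving observed 0 are {M1 stuck-at-1, M2 stuck-at-0, M3 stuck-at-0, M4 stuck-at-0}.
Test 2 (in0=0, in1=1, in2=0): fault-free M1=0, M2=0, M3=1, M4=1 → 1; observed 0. Eliminates M1 stuck-at-1, M2 stuck-at-0.
Test 3 (in0=1, in1=0, in2=0): fault-free M1=1, M2=0, M3=0, M4=1 → 1; observed 1. Eliminates M4 stuck-at-0.
Only M3 stuck-at-0 is consistent with every test.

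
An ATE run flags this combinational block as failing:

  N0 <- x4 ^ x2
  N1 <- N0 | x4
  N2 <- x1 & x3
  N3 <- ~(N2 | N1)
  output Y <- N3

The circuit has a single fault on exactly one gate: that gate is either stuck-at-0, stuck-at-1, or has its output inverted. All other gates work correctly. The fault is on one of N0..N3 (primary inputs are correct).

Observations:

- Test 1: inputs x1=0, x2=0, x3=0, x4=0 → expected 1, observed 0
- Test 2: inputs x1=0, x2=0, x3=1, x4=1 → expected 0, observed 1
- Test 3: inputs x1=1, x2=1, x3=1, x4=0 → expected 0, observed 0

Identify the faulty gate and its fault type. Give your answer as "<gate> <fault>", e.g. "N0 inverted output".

Fault-free values for test 1 (x1=0, x2=0, x3=0, x4=0): N0=0, N1=0, N2=0, N3=1, giving Y=1. Observed 0.
Test 1: faults giving observed 0 are {N0 stuck-at-1, N0 inverted output, N1 stuck-at-1, N1 inverted output, N2 stuck-at-1, N2 inverted output, N3 stuck-at-0, N3 inverted output}.
Test 2 (x1=0, x2=0, x3=1, x4=1): fault-free N0=1, N1=1, N2=0, N3=0 → 0; observed 1. Eliminates N0 stuck-at-1, N0 inverted output, N1 stuck-at-1, N2 stuck-at-1, N2 inverted output, N3 stuck-at-0.
Test 3 (x1=1, x2=1, x3=1, x4=0): fault-free N0=1, N1=1, N2=1, N3=0 → 0; observed 0. Eliminates N3 inverted output.
Only N1 inverted output is consistent with every test.

N1 inverted output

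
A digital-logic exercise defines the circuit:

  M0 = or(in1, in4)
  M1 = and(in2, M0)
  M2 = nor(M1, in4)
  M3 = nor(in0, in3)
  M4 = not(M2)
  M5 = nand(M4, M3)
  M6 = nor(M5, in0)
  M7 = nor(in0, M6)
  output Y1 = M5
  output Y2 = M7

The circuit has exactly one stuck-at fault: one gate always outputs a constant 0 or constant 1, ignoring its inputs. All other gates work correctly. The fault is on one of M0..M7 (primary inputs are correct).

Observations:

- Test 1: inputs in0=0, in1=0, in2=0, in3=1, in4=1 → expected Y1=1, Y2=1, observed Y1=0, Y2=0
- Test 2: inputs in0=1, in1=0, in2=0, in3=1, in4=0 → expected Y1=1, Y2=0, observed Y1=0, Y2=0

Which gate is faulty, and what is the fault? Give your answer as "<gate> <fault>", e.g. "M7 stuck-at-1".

M5 stuck-at-0

Fault-free values for test 1 (in0=0, in1=0, in2=0, in3=1, in4=1): M0=1, M1=0, M2=0, M3=0, M4=1, M5=1, M6=0, M7=1, giving Y1=1, Y2=1. Observed Y1=0, Y2=0.
Test 1: faults giving observed Y1=0, Y2=0 are {M3 stuck-at-1, M5 stuck-at-0}.
Test 2 (in0=1, in1=0, in2=0, in3=1, in4=0): fault-free M0=0, M1=0, M2=1, M3=0, M4=0, M5=1, M6=0, M7=0 → Y1=1, Y2=0; observed Y1=0, Y2=0. Eliminates M3 stuck-at-1.
Only M5 stuck-at-0 is consistent with every test.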